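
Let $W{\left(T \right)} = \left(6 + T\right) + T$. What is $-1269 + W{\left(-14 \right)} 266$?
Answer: $-7121$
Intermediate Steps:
$W{\left(T \right)} = 6 + 2 T$
$-1269 + W{\left(-14 \right)} 266 = -1269 + \left(6 + 2 \left(-14\right)\right) 266 = -1269 + \left(6 - 28\right) 266 = -1269 - 5852 = -7121$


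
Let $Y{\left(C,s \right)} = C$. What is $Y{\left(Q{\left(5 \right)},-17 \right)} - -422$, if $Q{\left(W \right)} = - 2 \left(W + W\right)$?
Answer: $402$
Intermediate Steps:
$Q{\left(W \right)} = - 4 W$ ($Q{\left(W \right)} = - 2 \cdot 2 W = - 4 W$)
$Y{\left(Q{\left(5 \right)},-17 \right)} - -422 = \left(-4\right) 5 - -422 = -20 + 422 = 402$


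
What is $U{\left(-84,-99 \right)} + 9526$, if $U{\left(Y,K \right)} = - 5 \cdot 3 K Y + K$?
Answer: $-115313$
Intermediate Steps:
$U{\left(Y,K \right)} = K - 15 K Y$ ($U{\left(Y,K \right)} = - 5 \cdot 3 K Y + K = - 15 K Y + K = K - 15 K Y$)
$U{\left(-84,-99 \right)} + 9526 = - 99 \left(1 - -1260\right) + 9526 = - 99 \left(1 + 1260\right) + 9526 = \left(-99\right) 1261 + 9526 = -124839 + 9526 = -115313$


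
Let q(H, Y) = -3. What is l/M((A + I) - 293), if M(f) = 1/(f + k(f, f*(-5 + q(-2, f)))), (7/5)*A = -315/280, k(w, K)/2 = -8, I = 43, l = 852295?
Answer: -12734139595/56 ≈ -2.2740e+8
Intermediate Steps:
k(w, K) = -16 (k(w, K) = 2*(-8) = -16)
A = -45/56 (A = 5*(-315/280)/7 = 5*(-315*1/280)/7 = (5/7)*(-9/8) = -45/56 ≈ -0.80357)
M(f) = 1/(-16 + f) (M(f) = 1/(f - 16) = 1/(-16 + f))
l/M((A + I) - 293) = 852295/(1/(-16 + ((-45/56 + 43) - 293))) = 852295/(1/(-16 + (2363/56 - 293))) = 852295/(1/(-16 - 14045/56)) = 852295/(1/(-14941/56)) = 852295/(-56/14941) = 852295*(-14941/56) = -12734139595/56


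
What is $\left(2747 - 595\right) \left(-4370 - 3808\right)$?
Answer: $-17599056$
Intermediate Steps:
$\left(2747 - 595\right) \left(-4370 - 3808\right) = 2152 \left(-8178\right) = -17599056$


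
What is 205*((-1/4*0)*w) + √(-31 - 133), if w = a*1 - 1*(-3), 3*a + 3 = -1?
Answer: 2*I*√41 ≈ 12.806*I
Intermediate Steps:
a = -4/3 (a = -1 + (⅓)*(-1) = -1 - ⅓ = -4/3 ≈ -1.3333)
w = 5/3 (w = -4/3*1 - 1*(-3) = -4/3 + 3 = 5/3 ≈ 1.6667)
205*((-1/4*0)*w) + √(-31 - 133) = 205*((-1/4*0)*(5/3)) + √(-31 - 133) = 205*((-1*¼*0)*(5/3)) + √(-164) = 205*(-¼*0*(5/3)) + 2*I*√41 = 205*(0*(5/3)) + 2*I*√41 = 205*0 + 2*I*√41 = 0 + 2*I*√41 = 2*I*√41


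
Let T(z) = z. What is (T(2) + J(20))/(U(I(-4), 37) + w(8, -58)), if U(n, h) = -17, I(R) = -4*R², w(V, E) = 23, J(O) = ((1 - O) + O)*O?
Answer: 11/3 ≈ 3.6667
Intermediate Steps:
J(O) = O (J(O) = 1*O = O)
(T(2) + J(20))/(U(I(-4), 37) + w(8, -58)) = (2 + 20)/(-17 + 23) = 22/6 = 22*(⅙) = 11/3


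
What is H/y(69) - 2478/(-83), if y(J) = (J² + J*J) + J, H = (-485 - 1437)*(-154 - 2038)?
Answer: 373447490/796053 ≈ 469.12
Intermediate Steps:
H = 4213024 (H = -1922*(-2192) = 4213024)
y(J) = J + 2*J² (y(J) = (J² + J²) + J = 2*J² + J = J + 2*J²)
H/y(69) - 2478/(-83) = 4213024/((69*(1 + 2*69))) - 2478/(-83) = 4213024/((69*(1 + 138))) - 2478*(-1/83) = 4213024/((69*139)) + 2478/83 = 4213024/9591 + 2478/83 = 373447490/796053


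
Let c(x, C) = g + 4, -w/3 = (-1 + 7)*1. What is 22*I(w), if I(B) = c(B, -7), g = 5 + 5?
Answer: 308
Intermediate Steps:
g = 10
w = -18 (w = -3*(-1 + 7) = -18 ≈ -18.000)
c(x, C) = 14 (c(x, C) = 10 + 4 = 14)
I(B) = 14
22*I(w) = 22*14 = 308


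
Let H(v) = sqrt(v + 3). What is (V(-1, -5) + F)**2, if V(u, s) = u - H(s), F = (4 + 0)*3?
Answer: (11 - I*sqrt(2))**2 ≈ 119.0 - 31.113*I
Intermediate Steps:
F = 12 (F = 4*3 = 12)
H(v) = sqrt(3 + v)
V(u, s) = u - sqrt(3 + s)
(V(-1, -5) + F)**2 = ((-1 - sqrt(3 - 5)) + 12)**2 = ((-1 - sqrt(-2)) + 12)**2 = ((-1 - I*sqrt(2)) + 12)**2 = (11 - I*sqrt(2))**2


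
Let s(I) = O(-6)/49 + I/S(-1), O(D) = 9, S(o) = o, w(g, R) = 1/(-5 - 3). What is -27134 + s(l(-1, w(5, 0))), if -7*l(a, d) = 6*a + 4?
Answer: -1329571/49 ≈ -27134.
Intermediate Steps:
w(g, R) = -⅛ (w(g, R) = 1/(-8) = -⅛)
l(a, d) = -4/7 - 6*a/7 (l(a, d) = -(6*a + 4)/7 = -(4 + 6*a)/7 = -4/7 - 6*a/7)
s(I) = 9/49 - I (s(I) = 9/49 + I/(-1) = 9*(1/49) + I*(-1) = 9/49 - I)
-27134 + s(l(-1, w(5, 0))) = -27134 + (9/49 - (-4/7 - 6/7*(-1))) = -27134 + (9/49 - (-4/7 + 6/7)) = -27134 + (9/49 - 1*2/7) = -27134 + (9/49 - 2/7) = -27134 - 5/49 = -1329571/49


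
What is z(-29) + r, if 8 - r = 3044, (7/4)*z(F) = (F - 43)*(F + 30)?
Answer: -21540/7 ≈ -3077.1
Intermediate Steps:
z(F) = 4*(-43 + F)*(30 + F)/7 (z(F) = 4*((F - 43)*(F + 30))/7 = 4*((-43 + F)*(30 + F))/7 = 4*(-43 + F)*(30 + F)/7)
r = -3036 (r = 8 - 1*3044 = 8 - 3044 = -3036)
z(-29) + r = (-5160/7 - 52/7*(-29) + (4/7)*(-29)²) - 3036 = (-5160/7 + 1508/7 + (4/7)*841) - 3036 = (-5160/7 + 1508/7 + 3364/7) - 3036 = -288/7 - 3036 = -21540/7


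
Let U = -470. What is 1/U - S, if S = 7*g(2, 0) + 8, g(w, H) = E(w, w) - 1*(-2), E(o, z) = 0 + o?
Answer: -16921/470 ≈ -36.002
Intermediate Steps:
E(o, z) = o
g(w, H) = 2 + w (g(w, H) = w - 1*(-2) = w + 2 = 2 + w)
S = 36 (S = 7*(2 + 2) + 8 = 7*4 + 8 = 28 + 8 = 36)
1/U - S = 1/(-470) - 1*36 = -1/470 - 36 = -16921/470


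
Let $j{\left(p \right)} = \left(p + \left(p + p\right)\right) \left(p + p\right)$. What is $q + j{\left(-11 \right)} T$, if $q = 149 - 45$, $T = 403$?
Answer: $292682$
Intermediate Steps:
$q = 104$
$j{\left(p \right)} = 6 p^{2}$ ($j{\left(p \right)} = \left(p + 2 p\right) 2 p = 3 p 2 p = 6 p^{2}$)
$q + j{\left(-11 \right)} T = 104 + 6 \left(-11\right)^{2} \cdot 403 = 104 + 6 \cdot 121 \cdot 403 = 104 + 726 \cdot 403 = 104 + 292578 = 292682$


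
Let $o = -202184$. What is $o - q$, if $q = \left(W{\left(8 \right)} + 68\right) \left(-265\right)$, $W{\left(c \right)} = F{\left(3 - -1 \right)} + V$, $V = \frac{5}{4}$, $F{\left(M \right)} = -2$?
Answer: $- \frac{737451}{4} \approx -1.8436 \cdot 10^{5}$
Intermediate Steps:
$V = \frac{5}{4}$ ($V = 5 \cdot \frac{1}{4} = \frac{5}{4} \approx 1.25$)
$W{\left(c \right)} = - \frac{3}{4}$ ($W{\left(c \right)} = -2 + \frac{5}{4} = - \frac{3}{4}$)
$q = - \frac{71285}{4}$ ($q = \left(- \frac{3}{4} + 68\right) \left(-265\right) = \frac{269}{4} \left(-265\right) = - \frac{71285}{4} \approx -17821.0$)
$o - q = -202184 - - \frac{71285}{4} = -202184 + \frac{71285}{4} = - \frac{737451}{4}$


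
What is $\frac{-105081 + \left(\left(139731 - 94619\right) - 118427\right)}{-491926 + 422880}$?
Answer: $\frac{89198}{34523} \approx 2.5837$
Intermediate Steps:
$\frac{-105081 + \left(\left(139731 - 94619\right) - 118427\right)}{-491926 + 422880} = \frac{-105081 + \left(45112 - 118427\right)}{-69046} = \left(-105081 - 73315\right) \left(- \frac{1}{69046}\right) = \left(-178396\right) \left(- \frac{1}{69046}\right) = \frac{89198}{34523}$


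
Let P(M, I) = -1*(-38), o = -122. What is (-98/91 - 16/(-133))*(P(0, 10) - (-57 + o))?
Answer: -51274/247 ≈ -207.59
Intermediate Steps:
P(M, I) = 38
(-98/91 - 16/(-133))*(P(0, 10) - (-57 + o)) = (-98/91 - 16/(-133))*(38 - (-57 - 122)) = (-98*1/91 - 16*(-1/133))*(38 - 1*(-179)) = (-14/13 + 16/133)*(38 + 179) = -1654/1729*217 = -51274/247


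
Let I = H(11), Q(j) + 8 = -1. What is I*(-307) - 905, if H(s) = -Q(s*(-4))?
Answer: -3668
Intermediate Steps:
Q(j) = -9 (Q(j) = -8 - 1 = -9)
H(s) = 9 (H(s) = -1*(-9) = 9)
I = 9
I*(-307) - 905 = 9*(-307) - 905 = -2763 - 905 = -3668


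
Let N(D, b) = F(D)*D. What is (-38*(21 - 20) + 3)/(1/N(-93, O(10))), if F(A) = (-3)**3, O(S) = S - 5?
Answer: -87885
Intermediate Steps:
O(S) = -5 + S
F(A) = -27
N(D, b) = -27*D
(-38*(21 - 20) + 3)/(1/N(-93, O(10))) = (-38*(21 - 20) + 3)/(1/(-27*(-93))) = (-38*1 + 3)/(1/2511) = (-38 + 3)/(1/2511) = -35*2511 = -87885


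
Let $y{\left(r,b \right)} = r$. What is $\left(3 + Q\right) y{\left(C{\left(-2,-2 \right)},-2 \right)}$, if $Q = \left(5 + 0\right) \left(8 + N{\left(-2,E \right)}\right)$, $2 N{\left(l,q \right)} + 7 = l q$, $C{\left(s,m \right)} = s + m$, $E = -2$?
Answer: $-142$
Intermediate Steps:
$C{\left(s,m \right)} = m + s$
$N{\left(l,q \right)} = - \frac{7}{2} + \frac{l q}{2}$
$Q = \frac{65}{2}$ ($Q = \left(5 + 0\right) \left(8 - \left(\frac{7}{2} + 1 \left(-2\right)\right)\right) = 5 \left(8 + \left(- \frac{7}{2} + 2\right)\right) = 5 \left(8 - \frac{3}{2}\right) = 5 \cdot \frac{13}{2} = \frac{65}{2} \approx 32.5$)
$\left(3 + Q\right) y{\left(C{\left(-2,-2 \right)},-2 \right)} = \left(3 + \frac{65}{2}\right) \left(-2 - 2\right) = \frac{71}{2} \left(-4\right) = -142$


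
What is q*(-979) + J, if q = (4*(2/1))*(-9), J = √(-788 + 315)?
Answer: 70488 + I*√473 ≈ 70488.0 + 21.749*I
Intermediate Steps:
J = I*√473 (J = √(-473) = I*√473 ≈ 21.749*I)
q = -72 (q = (4*(2*1))*(-9) = (4*2)*(-9) = 8*(-9) = -72)
q*(-979) + J = -72*(-979) + I*√473 = 70488 + I*√473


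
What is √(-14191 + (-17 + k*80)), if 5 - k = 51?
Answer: 4*I*√1118 ≈ 133.75*I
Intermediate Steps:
k = -46 (k = 5 - 1*51 = 5 - 51 = -46)
√(-14191 + (-17 + k*80)) = √(-14191 + (-17 - 46*80)) = √(-14191 + (-17 - 3680)) = √(-14191 - 3697) = √(-17888) = 4*I*√1118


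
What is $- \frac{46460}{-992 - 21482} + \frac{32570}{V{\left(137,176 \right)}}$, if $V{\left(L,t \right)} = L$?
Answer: $\frac{369171600}{1539469} \approx 239.8$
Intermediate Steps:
$- \frac{46460}{-992 - 21482} + \frac{32570}{V{\left(137,176 \right)}} = - \frac{46460}{-992 - 21482} + \frac{32570}{137} = - \frac{46460}{-22474} + 32570 \cdot \frac{1}{137} = \left(-46460\right) \left(- \frac{1}{22474}\right) + \frac{32570}{137} = \frac{23230}{11237} + \frac{32570}{137} = \frac{369171600}{1539469}$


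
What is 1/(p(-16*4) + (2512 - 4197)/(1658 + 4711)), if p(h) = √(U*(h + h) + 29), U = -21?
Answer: 10731765/110209986212 + 40564161*√2717/110209986212 ≈ 0.019283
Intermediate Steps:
p(h) = √(29 - 42*h) (p(h) = √(-21*(h + h) + 29) = √(-42*h + 29) = √(29 - 42*h))
1/(p(-16*4) + (2512 - 4197)/(1658 + 4711)) = 1/(√(29 - (-672)*4) + (2512 - 4197)/(1658 + 4711)) = 1/(√(29 - 42*(-64)) - 1685/6369) = 1/(√(29 + 2688) - 1685*1/6369) = 1/(√2717 - 1685/6369) = 1/(-1685/6369 + √2717)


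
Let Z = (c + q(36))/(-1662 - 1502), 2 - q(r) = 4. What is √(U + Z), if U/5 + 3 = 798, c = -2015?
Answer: √9949923347/1582 ≈ 63.053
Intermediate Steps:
q(r) = -2 (q(r) = 2 - 1*4 = 2 - 4 = -2)
Z = 2017/3164 (Z = (-2015 - 2)/(-1662 - 1502) = -2017/(-3164) = -2017*(-1/3164) = 2017/3164 ≈ 0.63748)
U = 3975 (U = -15 + 5*798 = -15 + 3990 = 3975)
√(U + Z) = √(3975 + 2017/3164) = √(12578917/3164) = √9949923347/1582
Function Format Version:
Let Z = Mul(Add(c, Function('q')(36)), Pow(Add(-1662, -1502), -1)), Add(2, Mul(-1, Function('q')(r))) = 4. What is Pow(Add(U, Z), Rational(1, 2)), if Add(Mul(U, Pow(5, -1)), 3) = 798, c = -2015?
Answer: Mul(Rational(1, 1582), Pow(9949923347, Rational(1, 2))) ≈ 63.053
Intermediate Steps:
Function('q')(r) = -2 (Function('q')(r) = Add(2, Mul(-1, 4)) = Add(2, -4) = -2)
Z = Rational(2017, 3164) (Z = Mul(Add(-2015, -2), Pow(Add(-1662, -1502), -1)) = Mul(-2017, Pow(-3164, -1)) = Mul(-2017, Rational(-1, 3164)) = Rational(2017, 3164) ≈ 0.63748)
U = 3975 (U = Add(-15, Mul(5, 798)) = Add(-15, 3990) = 3975)
Pow(Add(U, Z), Rational(1, 2)) = Pow(Add(3975, Rational(2017, 3164)), Rational(1, 2)) = Pow(Rational(12578917, 3164), Rational(1, 2)) = Mul(Rational(1, 1582), Pow(9949923347, Rational(1, 2)))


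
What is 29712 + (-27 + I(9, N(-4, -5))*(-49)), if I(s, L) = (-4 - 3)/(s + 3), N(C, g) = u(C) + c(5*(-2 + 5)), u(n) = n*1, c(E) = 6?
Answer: 356563/12 ≈ 29714.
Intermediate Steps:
u(n) = n
N(C, g) = 6 + C (N(C, g) = C + 6 = 6 + C)
I(s, L) = -7/(3 + s)
29712 + (-27 + I(9, N(-4, -5))*(-49)) = 29712 + (-27 - 7/(3 + 9)*(-49)) = 29712 + (-27 - 7/12*(-49)) = 29712 + (-27 + 343/12) = 29712 + 19/12 = 356563/12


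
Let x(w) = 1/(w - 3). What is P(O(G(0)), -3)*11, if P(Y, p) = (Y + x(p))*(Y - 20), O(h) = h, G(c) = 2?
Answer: -363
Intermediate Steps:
x(w) = 1/(-3 + w)
P(Y, p) = (-20 + Y)*(Y + 1/(-3 + p)) (P(Y, p) = (Y + 1/(-3 + p))*(Y - 20) = (Y + 1/(-3 + p))*(-20 + Y) = (-20 + Y)*(Y + 1/(-3 + p)))
P(O(G(0)), -3)*11 = ((-20 + 2 + 2*(-20 + 2)*(-3 - 3))/(-3 - 3))*11 = ((-20 + 2 + 2*(-18)*(-6))/(-6))*11 = -(-20 + 2 + 216)/6*11 = -⅙*198*11 = -33*11 = -363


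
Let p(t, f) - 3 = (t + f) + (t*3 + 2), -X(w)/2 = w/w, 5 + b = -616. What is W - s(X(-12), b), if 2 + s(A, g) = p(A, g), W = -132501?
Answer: -131875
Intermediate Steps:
b = -621 (b = -5 - 616 = -621)
X(w) = -2 (X(w) = -2*w/w = -2*1 = -2)
p(t, f) = 5 + f + 4*t (p(t, f) = 3 + ((t + f) + (t*3 + 2)) = 3 + ((f + t) + (3*t + 2)) = 3 + ((f + t) + (2 + 3*t)) = 3 + (2 + f + 4*t) = 5 + f + 4*t)
s(A, g) = 3 + g + 4*A (s(A, g) = -2 + (5 + g + 4*A) = 3 + g + 4*A)
W - s(X(-12), b) = -132501 - (3 - 621 + 4*(-2)) = -132501 - (3 - 621 - 8) = -132501 - 1*(-626) = -132501 + 626 = -131875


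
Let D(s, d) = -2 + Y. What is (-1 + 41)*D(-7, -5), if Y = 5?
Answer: 120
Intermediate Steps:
D(s, d) = 3 (D(s, d) = -2 + 5 = 3)
(-1 + 41)*D(-7, -5) = (-1 + 41)*3 = 40*3 = 120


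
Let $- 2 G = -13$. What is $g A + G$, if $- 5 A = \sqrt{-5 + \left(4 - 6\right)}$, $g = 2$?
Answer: $\frac{13}{2} - \frac{2 i \sqrt{7}}{5} \approx 6.5 - 1.0583 i$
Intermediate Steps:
$G = \frac{13}{2}$ ($G = \left(- \frac{1}{2}\right) \left(-13\right) = \frac{13}{2} \approx 6.5$)
$A = - \frac{i \sqrt{7}}{5}$ ($A = - \frac{\sqrt{-5 + \left(4 - 6\right)}}{5} = - \frac{\sqrt{-5 - 2}}{5} = - \frac{\sqrt{-7}}{5} = - \frac{i \sqrt{7}}{5} \approx - 0.52915 i$)
$g A + G = 2 \left(- \frac{i \sqrt{7}}{5}\right) + \frac{13}{2} = - \frac{2 i \sqrt{7}}{5} + \frac{13}{2} = \frac{13}{2} - \frac{2 i \sqrt{7}}{5}$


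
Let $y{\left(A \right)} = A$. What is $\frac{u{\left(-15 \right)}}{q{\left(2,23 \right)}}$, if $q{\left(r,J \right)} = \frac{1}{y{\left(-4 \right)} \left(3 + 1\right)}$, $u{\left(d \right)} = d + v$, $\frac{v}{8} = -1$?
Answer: $368$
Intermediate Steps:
$v = -8$ ($v = 8 \left(-1\right) = -8$)
$u{\left(d \right)} = -8 + d$ ($u{\left(d \right)} = d - 8 = -8 + d$)
$q{\left(r,J \right)} = - \frac{1}{16}$ ($q{\left(r,J \right)} = \frac{1}{\left(-4\right) \left(3 + 1\right)} = \frac{1}{\left(-4\right) 4} = \frac{1}{-16} = - \frac{1}{16}$)
$\frac{u{\left(-15 \right)}}{q{\left(2,23 \right)}} = \frac{-8 - 15}{- \frac{1}{16}} = \left(-23\right) \left(-16\right) = 368$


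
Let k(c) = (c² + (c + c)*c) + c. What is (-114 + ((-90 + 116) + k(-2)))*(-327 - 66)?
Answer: 30654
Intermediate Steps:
k(c) = c + 3*c² (k(c) = (c² + (2*c)*c) + c = (c² + 2*c²) + c = 3*c² + c = c + 3*c²)
(-114 + ((-90 + 116) + k(-2)))*(-327 - 66) = (-114 + ((-90 + 116) - 2*(1 + 3*(-2))))*(-327 - 66) = (-114 + (26 - 2*(1 - 6)))*(-393) = (-114 + (26 - 2*(-5)))*(-393) = (-114 + (26 + 10))*(-393) = (-114 + 36)*(-393) = -78*(-393) = 30654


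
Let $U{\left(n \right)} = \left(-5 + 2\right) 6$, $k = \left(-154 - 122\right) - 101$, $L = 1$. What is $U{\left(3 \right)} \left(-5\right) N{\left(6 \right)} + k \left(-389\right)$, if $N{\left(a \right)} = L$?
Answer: $146743$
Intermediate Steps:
$k = -377$ ($k = -276 - 101 = -377$)
$U{\left(n \right)} = -18$ ($U{\left(n \right)} = \left(-3\right) 6 = -18$)
$N{\left(a \right)} = 1$
$U{\left(3 \right)} \left(-5\right) N{\left(6 \right)} + k \left(-389\right) = \left(-18\right) \left(-5\right) 1 - -146653 = 90 \cdot 1 + 146653 = 90 + 146653 = 146743$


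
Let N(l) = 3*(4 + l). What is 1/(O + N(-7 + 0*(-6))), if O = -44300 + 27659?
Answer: -1/16650 ≈ -6.0060e-5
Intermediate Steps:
O = -16641
N(l) = 12 + 3*l
1/(O + N(-7 + 0*(-6))) = 1/(-16641 + (12 + 3*(-7 + 0*(-6)))) = 1/(-16641 + (12 + 3*(-7 + 0))) = 1/(-16641 + (12 + 3*(-7))) = 1/(-16641 + (12 - 21)) = 1/(-16641 - 9) = 1/(-16650) = -1/16650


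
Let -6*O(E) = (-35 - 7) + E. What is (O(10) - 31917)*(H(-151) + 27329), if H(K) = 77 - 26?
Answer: -2621224300/3 ≈ -8.7374e+8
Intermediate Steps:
H(K) = 51
O(E) = 7 - E/6 (O(E) = -((-35 - 7) + E)/6 = -(-42 + E)/6 = 7 - E/6)
(O(10) - 31917)*(H(-151) + 27329) = ((7 - ⅙*10) - 31917)*(51 + 27329) = ((7 - 5/3) - 31917)*27380 = (16/3 - 31917)*27380 = -95735/3*27380 = -2621224300/3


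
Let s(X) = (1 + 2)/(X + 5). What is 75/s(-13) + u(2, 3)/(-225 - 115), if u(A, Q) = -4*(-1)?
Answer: -17001/85 ≈ -200.01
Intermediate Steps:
u(A, Q) = 4
s(X) = 3/(5 + X)
75/s(-13) + u(2, 3)/(-225 - 115) = 75/((3/(5 - 13))) + 4/(-225 - 115) = 75/((3/(-8))) + 4/(-340) = 75/((3*(-⅛))) + 4*(-1/340) = 75/(-3/8) - 1/85 = 75*(-8/3) - 1/85 = -200 - 1/85 = -17001/85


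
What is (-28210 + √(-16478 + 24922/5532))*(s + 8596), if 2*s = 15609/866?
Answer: -210219241505/866 + 14903881*I*√126034690242/4790712 ≈ -2.4275e+8 + 1.1044e+6*I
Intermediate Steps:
s = 15609/1732 (s = (15609/866)/2 = (15609*(1/866))/2 = (½)*(15609/866) = 15609/1732 ≈ 9.0121)
(-28210 + √(-16478 + 24922/5532))*(s + 8596) = (-28210 + √(-16478 + 24922/5532))*(15609/1732 + 8596) = (-28210 + √(-16478 + 24922*(1/5532)))*(14903881/1732) = (-28210 + √(-16478 + 12461/2766))*(14903881/1732) = (-28210 + √(-45565687/2766))*(14903881/1732) = (-28210 + I*√126034690242/2766)*(14903881/1732) = -210219241505/866 + 14903881*I*√126034690242/4790712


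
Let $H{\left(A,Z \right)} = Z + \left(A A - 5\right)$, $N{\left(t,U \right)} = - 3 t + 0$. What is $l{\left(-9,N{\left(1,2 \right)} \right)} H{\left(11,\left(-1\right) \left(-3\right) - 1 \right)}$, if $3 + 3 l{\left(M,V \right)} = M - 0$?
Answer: $-472$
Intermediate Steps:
$N{\left(t,U \right)} = - 3 t$
$H{\left(A,Z \right)} = -5 + Z + A^{2}$ ($H{\left(A,Z \right)} = Z + \left(A^{2} - 5\right) = Z + \left(-5 + A^{2}\right) = -5 + Z + A^{2}$)
$l{\left(M,V \right)} = -1 + \frac{M}{3}$ ($l{\left(M,V \right)} = -1 + \frac{M - 0}{3} = -1 + \frac{M + 0}{3} = -1 + \frac{M}{3}$)
$l{\left(-9,N{\left(1,2 \right)} \right)} H{\left(11,\left(-1\right) \left(-3\right) - 1 \right)} = \left(-1 + \frac{1}{3} \left(-9\right)\right) \left(-5 - -2 + 11^{2}\right) = \left(-1 - 3\right) \left(-5 + \left(3 - 1\right) + 121\right) = - 4 \left(-5 + 2 + 121\right) = \left(-4\right) 118 = -472$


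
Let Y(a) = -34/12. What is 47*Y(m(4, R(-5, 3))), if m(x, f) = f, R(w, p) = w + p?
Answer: -799/6 ≈ -133.17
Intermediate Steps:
R(w, p) = p + w
Y(a) = -17/6 (Y(a) = -34*1/12 = -17/6)
47*Y(m(4, R(-5, 3))) = 47*(-17/6) = -799/6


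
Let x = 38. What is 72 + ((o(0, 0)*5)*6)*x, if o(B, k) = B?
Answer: 72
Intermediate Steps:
72 + ((o(0, 0)*5)*6)*x = 72 + ((0*5)*6)*38 = 72 + (0*6)*38 = 72 + 0*38 = 72 + 0 = 72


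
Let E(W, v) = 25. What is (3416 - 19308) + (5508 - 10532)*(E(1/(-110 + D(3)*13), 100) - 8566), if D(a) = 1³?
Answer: 42894092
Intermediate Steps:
D(a) = 1
(3416 - 19308) + (5508 - 10532)*(E(1/(-110 + D(3)*13), 100) - 8566) = (3416 - 19308) + (5508 - 10532)*(25 - 8566) = -15892 - 5024*(-8541) = -15892 + 42909984 = 42894092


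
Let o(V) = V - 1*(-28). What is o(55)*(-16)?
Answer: -1328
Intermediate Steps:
o(V) = 28 + V (o(V) = V + 28 = 28 + V)
o(55)*(-16) = (28 + 55)*(-16) = 83*(-16) = -1328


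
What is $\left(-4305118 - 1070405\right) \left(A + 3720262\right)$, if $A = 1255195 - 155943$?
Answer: $-25907408355822$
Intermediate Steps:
$A = 1099252$ ($A = 1255195 - 155943 = 1099252$)
$\left(-4305118 - 1070405\right) \left(A + 3720262\right) = \left(-4305118 - 1070405\right) \left(1099252 + 3720262\right) = \left(-5375523\right) 4819514 = -25907408355822$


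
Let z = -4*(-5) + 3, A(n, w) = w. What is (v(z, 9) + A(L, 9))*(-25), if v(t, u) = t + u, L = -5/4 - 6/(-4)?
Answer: -1025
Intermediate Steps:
L = 1/4 (L = -5*1/4 - 6*(-1/4) = -5/4 + 3/2 = 1/4 ≈ 0.25000)
z = 23 (z = 20 + 3 = 23)
(v(z, 9) + A(L, 9))*(-25) = ((23 + 9) + 9)*(-25) = (32 + 9)*(-25) = 41*(-25) = -1025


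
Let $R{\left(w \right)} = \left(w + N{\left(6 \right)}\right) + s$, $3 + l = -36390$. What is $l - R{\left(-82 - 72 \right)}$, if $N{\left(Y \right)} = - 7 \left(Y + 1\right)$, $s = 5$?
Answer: $-36195$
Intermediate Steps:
$l = -36393$ ($l = -3 - 36390 = -36393$)
$N{\left(Y \right)} = -7 - 7 Y$ ($N{\left(Y \right)} = - 7 \left(1 + Y\right) = -7 - 7 Y$)
$R{\left(w \right)} = -44 + w$ ($R{\left(w \right)} = \left(w - 49\right) + 5 = \left(-49 + w\right) + 5 = -44 + w$)
$l - R{\left(-82 - 72 \right)} = -36393 - \left(-44 - 154\right) = -36393 - -198 = -36393 + 198 = -36195$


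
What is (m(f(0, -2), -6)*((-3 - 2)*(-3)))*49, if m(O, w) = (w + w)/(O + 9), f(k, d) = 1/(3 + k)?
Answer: -945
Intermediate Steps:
m(O, w) = 2*w/(9 + O) (m(O, w) = (2*w)/(9 + O) = 2*w/(9 + O))
(m(f(0, -2), -6)*((-3 - 2)*(-3)))*49 = ((2*(-6)/(9 + 1/(3 + 0)))*((-3 - 2)*(-3)))*49 = ((2*(-6)/(9 + 1/3))*(-5*(-3)))*49 = ((2*(-6)/(9 + ⅓))*15)*49 = ((2*(-6)/(28/3))*15)*49 = ((2*(-6)*(3/28))*15)*49 = -9/7*15*49 = -135/7*49 = -945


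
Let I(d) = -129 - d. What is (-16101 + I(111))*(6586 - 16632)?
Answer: 164161686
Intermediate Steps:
(-16101 + I(111))*(6586 - 16632) = (-16101 + (-129 - 1*111))*(6586 - 16632) = (-16101 + (-129 - 111))*(-10046) = (-16101 - 240)*(-10046) = -16341*(-10046) = 164161686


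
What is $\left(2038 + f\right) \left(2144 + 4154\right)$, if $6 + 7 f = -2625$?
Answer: $\frac{73277230}{7} \approx 1.0468 \cdot 10^{7}$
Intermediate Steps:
$f = - \frac{2631}{7}$ ($f = - \frac{6}{7} + \frac{1}{7} \left(-2625\right) = - \frac{6}{7} - 375 = - \frac{2631}{7} \approx -375.86$)
$\left(2038 + f\right) \left(2144 + 4154\right) = \left(2038 - \frac{2631}{7}\right) \left(2144 + 4154\right) = \frac{11635}{7} \cdot 6298 = \frac{73277230}{7}$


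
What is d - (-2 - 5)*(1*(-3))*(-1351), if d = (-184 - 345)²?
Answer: 308212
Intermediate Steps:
d = 279841 (d = (-529)² = 279841)
d - (-2 - 5)*(1*(-3))*(-1351) = 279841 - (-2 - 5)*(1*(-3))*(-1351) = 279841 - (-7*(-3))*(-1351) = 279841 - 21*(-1351) = 279841 - 1*(-28371) = 279841 + 28371 = 308212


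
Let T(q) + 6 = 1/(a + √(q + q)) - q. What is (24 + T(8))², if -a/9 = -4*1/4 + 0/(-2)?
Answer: 17161/169 ≈ 101.54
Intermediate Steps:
a = 9 (a = -9*(-4*1/4 + 0/(-2)) = -9*(-4*¼ + 0*(-½)) = -9*(-1 + 0) = -9*(-1) = 9)
T(q) = -6 + 1/(9 + √2*√q) - q (T(q) = -6 + (1/(9 + √(q + q)) - q) = -6 + (1/(9 + √(2*q)) - q) = -6 + (1/(9 + √2*√q) - q) = -6 + 1/(9 + √2*√q) - q)
(24 + T(8))² = (24 + (-53 - 9*8 - √2*8^(3/2) - 6*√2*√8)/(9 + √2*√8))² = (24 + (-53 - 72 - √2*16*√2 - 6*√2*2*√2)/(9 + √2*(2*√2)))² = (24 + (-53 - 72 - 32 - 24)/(9 + 4))² = (24 - 181/13)² = (131/13)² = 17161/169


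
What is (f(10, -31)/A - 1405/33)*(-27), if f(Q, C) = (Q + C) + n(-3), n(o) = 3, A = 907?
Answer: 11474361/9977 ≈ 1150.1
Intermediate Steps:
f(Q, C) = 3 + C + Q (f(Q, C) = (Q + C) + 3 = (C + Q) + 3 = 3 + C + Q)
(f(10, -31)/A - 1405/33)*(-27) = ((3 - 31 + 10)/907 - 1405/33)*(-27) = (-18*1/907 - 1405*1/33)*(-27) = (-18/907 - 1405/33)*(-27) = -1274929/29931*(-27) = 11474361/9977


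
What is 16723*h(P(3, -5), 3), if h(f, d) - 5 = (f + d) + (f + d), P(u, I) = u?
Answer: 284291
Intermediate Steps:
h(f, d) = 5 + 2*d + 2*f (h(f, d) = 5 + ((f + d) + (f + d)) = 5 + ((d + f) + (d + f)) = 5 + (2*d + 2*f) = 5 + 2*d + 2*f)
16723*h(P(3, -5), 3) = 16723*(5 + 2*3 + 2*3) = 16723*(5 + 6 + 6) = 16723*17 = 284291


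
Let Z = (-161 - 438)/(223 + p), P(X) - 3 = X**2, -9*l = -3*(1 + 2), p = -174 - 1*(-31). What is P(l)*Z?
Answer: -599/20 ≈ -29.950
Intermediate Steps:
p = -143 (p = -174 + 31 = -143)
l = 1 (l = -(-1)*(1 + 2)/3 = -(-1)*3/3 = -1/9*(-9) = 1)
P(X) = 3 + X**2
Z = -599/80 (Z = (-161 - 438)/(223 - 143) = -599/80 ≈ -7.4875)
P(l)*Z = (3 + 1**2)*(-599/80) = (3 + 1)*(-599/80) = 4*(-599/80) = -599/20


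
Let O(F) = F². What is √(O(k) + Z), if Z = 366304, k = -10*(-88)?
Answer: 4*√71294 ≈ 1068.0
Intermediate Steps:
k = 880
√(O(k) + Z) = √(880² + 366304) = √(774400 + 366304) = √1140704 = 4*√71294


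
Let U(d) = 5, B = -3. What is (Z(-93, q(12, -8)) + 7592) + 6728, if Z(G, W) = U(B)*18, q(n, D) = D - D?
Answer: 14410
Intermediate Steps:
q(n, D) = 0
Z(G, W) = 90 (Z(G, W) = 5*18 = 90)
(Z(-93, q(12, -8)) + 7592) + 6728 = (90 + 7592) + 6728 = 7682 + 6728 = 14410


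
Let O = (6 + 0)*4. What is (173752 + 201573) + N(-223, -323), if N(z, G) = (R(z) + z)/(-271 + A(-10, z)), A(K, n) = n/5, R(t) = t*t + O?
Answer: 98669200/263 ≈ 3.7517e+5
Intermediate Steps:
O = 24 (O = 6*4 = 24)
R(t) = 24 + t**2 (R(t) = t*t + 24 = t**2 + 24 = 24 + t**2)
A(K, n) = n/5 (A(K, n) = n*(1/5) = n/5)
N(z, G) = (24 + z + z**2)/(-271 + z/5) (N(z, G) = ((24 + z**2) + z)/(-271 + z/5) = (24 + z + z**2)/(-271 + z/5))
(173752 + 201573) + N(-223, -323) = (173752 + 201573) + 5*(24 - 223 + (-223)**2)/(-1355 - 223) = 375325 + 5*(24 - 223 + 49729)/(-1578) = 375325 + 5*(-1/1578)*49530 = 375325 - 41275/263 = 98669200/263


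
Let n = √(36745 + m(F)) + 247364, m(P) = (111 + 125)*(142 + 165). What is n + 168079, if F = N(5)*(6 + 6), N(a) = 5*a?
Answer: 415443 + 3*√12133 ≈ 4.1577e+5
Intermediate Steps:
F = 300 (F = (5*5)*(6 + 6) = 25*12 = 300)
m(P) = 72452 (m(P) = 236*307 = 72452)
n = 247364 + 3*√12133 (n = √(36745 + 72452) + 247364 = √109197 + 247364 = 3*√12133 + 247364 = 247364 + 3*√12133 ≈ 2.4769e+5)
n + 168079 = (247364 + 3*√12133) + 168079 = 415443 + 3*√12133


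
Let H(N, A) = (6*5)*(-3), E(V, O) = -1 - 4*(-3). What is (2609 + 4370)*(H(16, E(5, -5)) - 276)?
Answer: -2554314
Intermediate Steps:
E(V, O) = 11 (E(V, O) = -1 + 12 = 11)
H(N, A) = -90 (H(N, A) = 30*(-3) = -90)
(2609 + 4370)*(H(16, E(5, -5)) - 276) = (2609 + 4370)*(-90 - 276) = 6979*(-366) = -2554314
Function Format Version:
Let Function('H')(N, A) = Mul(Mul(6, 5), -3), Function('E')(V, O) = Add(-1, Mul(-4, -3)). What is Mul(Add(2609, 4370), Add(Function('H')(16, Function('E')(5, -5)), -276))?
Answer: -2554314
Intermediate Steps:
Function('E')(V, O) = 11 (Function('E')(V, O) = Add(-1, 12) = 11)
Function('H')(N, A) = -90 (Function('H')(N, A) = Mul(30, -3) = -90)
Mul(Add(2609, 4370), Add(Function('H')(16, Function('E')(5, -5)), -276)) = Mul(Add(2609, 4370), Add(-90, -276)) = Mul(6979, -366) = -2554314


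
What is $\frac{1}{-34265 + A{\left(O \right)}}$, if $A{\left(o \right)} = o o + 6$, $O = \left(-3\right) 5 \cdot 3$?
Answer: $- \frac{1}{32234} \approx -3.1023 \cdot 10^{-5}$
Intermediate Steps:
$O = -45$ ($O = \left(-15\right) 3 = -45$)
$A{\left(o \right)} = 6 + o^{2}$ ($A{\left(o \right)} = o^{2} + 6 = 6 + o^{2}$)
$\frac{1}{-34265 + A{\left(O \right)}} = \frac{1}{-34265 + \left(6 + \left(-45\right)^{2}\right)} = \frac{1}{-34265 + \left(6 + 2025\right)} = \frac{1}{-34265 + 2031} = \frac{1}{-32234} = - \frac{1}{32234}$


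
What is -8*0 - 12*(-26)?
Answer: 312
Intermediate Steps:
-8*0 - 12*(-26) = 0 + 312 = 312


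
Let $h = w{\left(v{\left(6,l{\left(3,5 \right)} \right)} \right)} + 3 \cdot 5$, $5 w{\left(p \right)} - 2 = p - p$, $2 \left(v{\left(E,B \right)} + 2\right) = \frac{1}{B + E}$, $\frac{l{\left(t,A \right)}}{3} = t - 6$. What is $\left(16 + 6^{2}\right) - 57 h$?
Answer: $- \frac{4129}{5} \approx -825.8$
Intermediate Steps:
$l{\left(t,A \right)} = -18 + 3 t$ ($l{\left(t,A \right)} = 3 \left(t - 6\right) = 3 \left(-6 + t\right) = -18 + 3 t$)
$v{\left(E,B \right)} = -2 + \frac{1}{2 \left(B + E\right)}$
$w{\left(p \right)} = \frac{2}{5}$ ($w{\left(p \right)} = \frac{2}{5} + \frac{p - p}{5} = \frac{2}{5} + \frac{1}{5} \cdot 0 = \frac{2}{5} + 0 = \frac{2}{5}$)
$h = \frac{77}{5}$ ($h = \frac{2}{5} + 3 \cdot 5 = \frac{2}{5} + 15 = \frac{77}{5} \approx 15.4$)
$\left(16 + 6^{2}\right) - 57 h = \left(16 + 6^{2}\right) - \frac{4389}{5} = \left(16 + 36\right) - \frac{4389}{5} = 52 - \frac{4389}{5} = - \frac{4129}{5}$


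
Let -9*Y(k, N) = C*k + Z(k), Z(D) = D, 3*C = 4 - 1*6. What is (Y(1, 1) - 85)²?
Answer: 5271616/729 ≈ 7231.3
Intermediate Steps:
C = -⅔ (C = (4 - 1*6)/3 = (4 - 6)/3 = (⅓)*(-2) = -⅔ ≈ -0.66667)
Y(k, N) = -k/27 (Y(k, N) = -(-2*k/3 + k)/9 = -k/27)
(Y(1, 1) - 85)² = (-1/27*1 - 85)² = (-1/27 - 85)² = (-2296/27)² = 5271616/729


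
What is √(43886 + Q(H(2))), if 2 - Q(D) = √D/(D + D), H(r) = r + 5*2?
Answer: √(1579968 - 3*√3)/6 ≈ 209.49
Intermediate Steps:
H(r) = 10 + r (H(r) = r + 10 = 10 + r)
Q(D) = 2 - 1/(2*√D) (Q(D) = 2 - √D/(D + D) = 2 - √D/(2*D) = 2 - 1/(2*D)*√D = 2 - 1/(2*√D))
√(43886 + Q(H(2))) = √(43886 + (2 - 1/(2*√(10 + 2)))) = √(43886 + (2 - √3/12)) = √(43888 - √3/12)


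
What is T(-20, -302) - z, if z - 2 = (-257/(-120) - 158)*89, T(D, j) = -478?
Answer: 1606967/120 ≈ 13391.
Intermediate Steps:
z = -1664327/120 (z = 2 + (-257/(-120) - 158)*89 = 2 + (-257*(-1/120) - 158)*89 = 2 + (257/120 - 158)*89 = 2 - 18703/120*89 = 2 - 1664567/120 = -1664327/120 ≈ -13869.)
T(-20, -302) - z = -478 - 1*(-1664327/120) = -478 + 1664327/120 = 1606967/120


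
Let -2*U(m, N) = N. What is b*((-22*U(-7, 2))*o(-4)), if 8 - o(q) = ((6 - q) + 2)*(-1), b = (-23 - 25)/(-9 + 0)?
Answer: 7040/3 ≈ 2346.7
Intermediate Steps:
b = 16/3 (b = -48/(-9) = -48*(-⅑) = 16/3 ≈ 5.3333)
U(m, N) = -N/2
o(q) = 16 - q (o(q) = 8 - ((6 - q) + 2)*(-1) = 8 - (8 - q)*(-1) = 8 - (-8 + q) = 8 + (8 - q) = 16 - q)
b*((-22*U(-7, 2))*o(-4)) = 16*((-(-11)*2)*(16 - 1*(-4)))/3 = 16*((-22*(-1))*(16 + 4))/3 = 16*(22*20)/3 = (16/3)*440 = 7040/3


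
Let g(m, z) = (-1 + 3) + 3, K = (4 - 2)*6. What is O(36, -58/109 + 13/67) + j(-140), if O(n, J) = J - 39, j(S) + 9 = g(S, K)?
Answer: -316498/7303 ≈ -43.338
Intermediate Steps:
K = 12 (K = 2*6 = 12)
g(m, z) = 5 (g(m, z) = 2 + 3 = 5)
j(S) = -4 (j(S) = -9 + 5 = -4)
O(n, J) = -39 + J
O(36, -58/109 + 13/67) + j(-140) = (-39 + (-58/109 + 13/67)) - 4 = (-39 - 2469/7303) - 4 = -287286/7303 - 4 = -316498/7303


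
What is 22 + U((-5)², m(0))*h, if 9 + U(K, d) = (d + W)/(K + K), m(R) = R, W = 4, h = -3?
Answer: 1219/25 ≈ 48.760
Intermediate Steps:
U(K, d) = -9 + (4 + d)/(2*K) (U(K, d) = -9 + (d + 4)/(K + K) = -9 + (4 + d)/((2*K)) = -9 + (4 + d)*(1/(2*K)) = -9 + (4 + d)/(2*K))
22 + U((-5)², m(0))*h = 22 + ((4 + 0 - 18*(-5)²)/(2*((-5)²)))*(-3) = 22 + ((½)*(4 + 0 - 18*25)/25)*(-3) = 22 + ((½)*(1/25)*(4 + 0 - 450))*(-3) = 22 + ((½)*(1/25)*(-446))*(-3) = 22 - 223/25*(-3) = 22 + 669/25 = 1219/25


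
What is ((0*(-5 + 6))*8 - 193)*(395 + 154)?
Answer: -105957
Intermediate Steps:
((0*(-5 + 6))*8 - 193)*(395 + 154) = ((0*1)*8 - 193)*549 = (0*8 - 193)*549 = (0 - 193)*549 = -193*549 = -105957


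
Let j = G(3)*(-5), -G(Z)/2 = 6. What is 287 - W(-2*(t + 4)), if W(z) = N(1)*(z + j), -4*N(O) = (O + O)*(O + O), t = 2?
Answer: 335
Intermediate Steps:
G(Z) = -12 (G(Z) = -2*6 = -12)
N(O) = -O**2 (N(O) = -(O + O)*(O + O)/4 = -2*O*2*O/4 = -O**2)
j = 60 (j = -12*(-5) = 60)
W(z) = -60 - z (W(z) = (-1*1**2)*(z + 60) = (-1*1)*(60 + z) = -(60 + z) = -60 - z)
287 - W(-2*(t + 4)) = 287 - (-60 - (-2)*(2 + 4)) = 287 - (-60 - (-2)*6) = 287 - (-60 - 1*(-12)) = 287 - (-60 + 12) = 287 - 1*(-48) = 287 + 48 = 335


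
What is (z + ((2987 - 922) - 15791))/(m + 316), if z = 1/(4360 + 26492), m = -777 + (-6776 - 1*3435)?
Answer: 18411937/14315328 ≈ 1.2862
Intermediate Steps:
m = -10988 (m = -777 + (-6776 - 3435) = -777 - 10211 = -10988)
z = 1/30852 ≈ 3.2413e-5
(z + ((2987 - 922) - 15791))/(m + 316) = (1/30852 + ((2987 - 922) - 15791))/(-10988 + 316) = (1/30852 + (2065 - 15791))/(-10672) = (1/30852 - 13726)*(-1/10672) = -423474551/30852*(-1/10672) = 18411937/14315328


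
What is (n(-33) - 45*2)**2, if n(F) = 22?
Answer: 4624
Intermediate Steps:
(n(-33) - 45*2)**2 = (22 - 45*2)**2 = (22 - 90)**2 = (-68)**2 = 4624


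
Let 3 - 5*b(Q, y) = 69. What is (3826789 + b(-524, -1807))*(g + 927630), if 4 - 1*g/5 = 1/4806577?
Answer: 17062908888827478111/4806577 ≈ 3.5499e+12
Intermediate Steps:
b(Q, y) = -66/5 (b(Q, y) = 3/5 - 1/5*69 = 3/5 - 69/5 = -66/5)
g = 96131535/4806577 (g = 20 - 5/4806577 = 96131535/4806577 ≈ 20.000)
(3826789 + b(-524, -1807))*(g + 927630) = (3826789 - 66/5)*(96131535/4806577 + 927630) = (19133879/5)*(4458821154045/4806577) = 17062908888827478111/4806577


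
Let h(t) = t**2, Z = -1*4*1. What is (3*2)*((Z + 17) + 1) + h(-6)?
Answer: 120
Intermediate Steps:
Z = -4 (Z = -4*1 = -4)
(3*2)*((Z + 17) + 1) + h(-6) = (3*2)*((-4 + 17) + 1) + (-6)**2 = 6*(13 + 1) + 36 = 6*14 + 36 = 84 + 36 = 120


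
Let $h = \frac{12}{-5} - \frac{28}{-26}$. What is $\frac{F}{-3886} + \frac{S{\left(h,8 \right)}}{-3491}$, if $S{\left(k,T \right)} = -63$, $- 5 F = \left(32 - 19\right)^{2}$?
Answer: $\frac{1814069}{67830130} \approx 0.026744$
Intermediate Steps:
$h = - \frac{86}{65}$ ($h = 12 \left(- \frac{1}{5}\right) - - \frac{14}{13} = - \frac{12}{5} + \frac{14}{13} = - \frac{86}{65} \approx -1.3231$)
$F = - \frac{169}{5}$ ($F = - \frac{\left(32 - 19\right)^{2}}{5} = - \frac{13^{2}}{5} = \left(- \frac{1}{5}\right) 169 = - \frac{169}{5} \approx -33.8$)
$\frac{F}{-3886} + \frac{S{\left(h,8 \right)}}{-3491} = - \frac{169}{5 \left(-3886\right)} - \frac{63}{-3491} = \left(- \frac{169}{5}\right) \left(- \frac{1}{3886}\right) - - \frac{63}{3491} = \frac{169}{19430} + \frac{63}{3491} = \frac{1814069}{67830130}$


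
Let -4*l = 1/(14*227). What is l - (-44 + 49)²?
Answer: -317801/12712 ≈ -25.000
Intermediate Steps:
l = -1/12712 (l = -1/(4*(14*227)) = -¼/3178 = -¼*1/3178 = -1/12712 ≈ -7.8666e-5)
l - (-44 + 49)² = -1/12712 - (-44 + 49)² = -1/12712 - 1*5² = -1/12712 - 1*25 = -1/12712 - 25 = -317801/12712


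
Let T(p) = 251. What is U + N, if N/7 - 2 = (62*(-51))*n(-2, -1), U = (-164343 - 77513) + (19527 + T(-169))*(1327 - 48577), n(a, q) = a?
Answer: -934708074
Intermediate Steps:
U = -934752356 (U = (-164343 - 77513) + (19527 + 251)*(1327 - 48577) = -241856 + 19778*(-47250) = -241856 - 934510500 = -934752356)
N = 44282 (N = 14 + 7*((62*(-51))*(-2)) = 14 + 7*(-3162*(-2)) = 14 + 7*6324 = 14 + 44268 = 44282)
U + N = -934752356 + 44282 = -934708074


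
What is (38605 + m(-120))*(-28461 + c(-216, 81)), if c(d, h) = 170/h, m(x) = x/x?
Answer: -88993431626/81 ≈ -1.0987e+9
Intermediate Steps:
m(x) = 1
(38605 + m(-120))*(-28461 + c(-216, 81)) = (38605 + 1)*(-28461 + 170/81) = 38606*(-28461 + 170*(1/81)) = 38606*(-28461 + 170/81) = 38606*(-2305171/81) = -88993431626/81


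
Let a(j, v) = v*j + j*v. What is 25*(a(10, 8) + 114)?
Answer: 6850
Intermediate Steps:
a(j, v) = 2*j*v (a(j, v) = j*v + j*v = 2*j*v)
25*(a(10, 8) + 114) = 25*(2*10*8 + 114) = 25*(160 + 114) = 25*274 = 6850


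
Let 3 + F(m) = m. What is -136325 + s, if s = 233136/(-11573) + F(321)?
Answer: -1574242147/11573 ≈ -1.3603e+5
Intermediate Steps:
F(m) = -3 + m
s = 3447078/11573 (s = 233136/(-11573) + (-3 + 321) = 233136*(-1/11573) + 318 = -233136/11573 + 318 = 3447078/11573 ≈ 297.85)
-136325 + s = -136325 + 3447078/11573 = -1574242147/11573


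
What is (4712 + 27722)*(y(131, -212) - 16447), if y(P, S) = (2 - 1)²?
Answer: -533409564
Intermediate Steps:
y(P, S) = 1 (y(P, S) = 1² = 1)
(4712 + 27722)*(y(131, -212) - 16447) = (4712 + 27722)*(1 - 16447) = 32434*(-16446) = -533409564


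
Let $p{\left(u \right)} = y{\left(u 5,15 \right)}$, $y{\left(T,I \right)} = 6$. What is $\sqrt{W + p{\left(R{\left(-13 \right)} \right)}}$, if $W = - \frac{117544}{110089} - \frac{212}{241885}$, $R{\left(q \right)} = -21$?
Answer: $\frac{\sqrt{71364195350845453770}}{3804125395} \approx 2.2207$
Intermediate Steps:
$p{\left(u \right)} = 6$
$W = - \frac{4065067044}{3804125395}$ ($W = \left(-117544\right) \frac{1}{110089} - \frac{212}{241885} = - \frac{16792}{15727} - \frac{212}{241885} = - \frac{4065067044}{3804125395} \approx -1.0686$)
$\sqrt{W + p{\left(R{\left(-13 \right)} \right)}} = \sqrt{- \frac{4065067044}{3804125395} + 6} = \sqrt{\frac{18759685326}{3804125395}} = \frac{\sqrt{71364195350845453770}}{3804125395}$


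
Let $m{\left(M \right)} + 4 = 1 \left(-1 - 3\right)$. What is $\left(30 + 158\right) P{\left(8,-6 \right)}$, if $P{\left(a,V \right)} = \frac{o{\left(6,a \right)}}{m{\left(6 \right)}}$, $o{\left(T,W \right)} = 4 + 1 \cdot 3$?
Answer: $- \frac{329}{2} \approx -164.5$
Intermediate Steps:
$o{\left(T,W \right)} = 7$ ($o{\left(T,W \right)} = 4 + 3 = 7$)
$m{\left(M \right)} = -8$ ($m{\left(M \right)} = -4 + 1 \left(-1 - 3\right) = -4 + 1 \left(-4\right) = -4 - 4 = -8$)
$P{\left(a,V \right)} = - \frac{7}{8}$ ($P{\left(a,V \right)} = \frac{7}{-8} = 7 \left(- \frac{1}{8}\right) = - \frac{7}{8}$)
$\left(30 + 158\right) P{\left(8,-6 \right)} = \left(30 + 158\right) \left(- \frac{7}{8}\right) = 188 \left(- \frac{7}{8}\right) = - \frac{329}{2}$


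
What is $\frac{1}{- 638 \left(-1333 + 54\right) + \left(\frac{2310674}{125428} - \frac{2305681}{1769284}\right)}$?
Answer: $\frac{55479438388}{45272282443880013} \approx 1.2255 \cdot 10^{-6}$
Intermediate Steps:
$\frac{1}{- 638 \left(-1333 + 54\right) + \left(\frac{2310674}{125428} - \frac{2305681}{1769284}\right)} = \frac{1}{\left(-638\right) \left(-1279\right) + \left(2310674 \cdot \frac{1}{125428} - \frac{2305681}{1769284}\right)} = \frac{1}{816002 + \left(\frac{1155337}{62714} - \frac{2305681}{1769284}\right)} = \frac{1}{816002 + \frac{949760395237}{55479438388}} = \frac{1}{\frac{45272282443880013}{55479438388}} = \frac{55479438388}{45272282443880013}$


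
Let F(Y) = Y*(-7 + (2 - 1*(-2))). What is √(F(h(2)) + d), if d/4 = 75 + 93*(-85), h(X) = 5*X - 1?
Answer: 27*I*√43 ≈ 177.05*I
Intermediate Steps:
h(X) = -1 + 5*X
d = -31320 (d = 4*(75 + 93*(-85)) = 4*(75 - 7905) = 4*(-7830) = -31320)
F(Y) = -3*Y (F(Y) = Y*(-7 + (2 + 2)) = Y*(-7 + 4) = Y*(-3) = -3*Y)
√(F(h(2)) + d) = √(-3*(-1 + 5*2) - 31320) = √(-3*(-1 + 10) - 31320) = √(-3*9 - 31320) = √(-27 - 31320) = √(-31347) = 27*I*√43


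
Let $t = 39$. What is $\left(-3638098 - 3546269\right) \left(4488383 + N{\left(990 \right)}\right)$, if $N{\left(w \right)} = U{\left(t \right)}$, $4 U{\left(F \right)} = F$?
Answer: $- \frac{128985043024557}{4} \approx -3.2246 \cdot 10^{13}$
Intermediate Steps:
$U{\left(F \right)} = \frac{F}{4}$
$N{\left(w \right)} = \frac{39}{4}$ ($N{\left(w \right)} = \frac{1}{4} \cdot 39 = \frac{39}{4}$)
$\left(-3638098 - 3546269\right) \left(4488383 + N{\left(990 \right)}\right) = \left(-3638098 - 3546269\right) \left(4488383 + \frac{39}{4}\right) = \left(-7184367\right) \frac{17953571}{4} = - \frac{128985043024557}{4}$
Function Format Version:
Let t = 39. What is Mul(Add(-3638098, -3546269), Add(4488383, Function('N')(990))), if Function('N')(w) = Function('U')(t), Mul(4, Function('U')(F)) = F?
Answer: Rational(-128985043024557, 4) ≈ -3.2246e+13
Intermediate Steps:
Function('U')(F) = Mul(Rational(1, 4), F)
Function('N')(w) = Rational(39, 4) (Function('N')(w) = Mul(Rational(1, 4), 39) = Rational(39, 4))
Mul(Add(-3638098, -3546269), Add(4488383, Function('N')(990))) = Mul(Add(-3638098, -3546269), Add(4488383, Rational(39, 4))) = Mul(-7184367, Rational(17953571, 4)) = Rational(-128985043024557, 4)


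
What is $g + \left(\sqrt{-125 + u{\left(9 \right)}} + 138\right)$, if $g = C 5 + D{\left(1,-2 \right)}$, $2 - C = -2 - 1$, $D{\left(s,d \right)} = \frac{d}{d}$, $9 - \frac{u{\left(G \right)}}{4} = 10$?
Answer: $164 + i \sqrt{129} \approx 164.0 + 11.358 i$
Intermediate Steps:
$u{\left(G \right)} = -4$ ($u{\left(G \right)} = 36 - 40 = -4$)
$D{\left(s,d \right)} = 1$
$C = 5$ ($C = 2 - \left(-2 - 1\right) = 2 - -3 = 2 + 3 = 5$)
$g = 26$ ($g = 5 \cdot 5 + 1 = 25 + 1 = 26$)
$g + \left(\sqrt{-125 + u{\left(9 \right)}} + 138\right) = 26 + \left(\sqrt{-125 - 4} + 138\right) = 26 + \left(\sqrt{-129} + 138\right) = 26 + \left(i \sqrt{129} + 138\right) = 26 + \left(138 + i \sqrt{129}\right) = 164 + i \sqrt{129}$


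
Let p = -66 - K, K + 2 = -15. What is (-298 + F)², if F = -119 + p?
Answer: 217156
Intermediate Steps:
K = -17 (K = -2 - 15 = -17)
p = -49 (p = -66 - 1*(-17) = -66 + 17 = -49)
F = -168 (F = -119 - 49 = -168)
(-298 + F)² = (-298 - 168)² = (-466)² = 217156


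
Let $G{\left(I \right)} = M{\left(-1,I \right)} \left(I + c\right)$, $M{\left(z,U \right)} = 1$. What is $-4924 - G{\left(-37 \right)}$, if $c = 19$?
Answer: $-4906$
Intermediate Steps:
$G{\left(I \right)} = 19 + I$ ($G{\left(I \right)} = 1 \left(I + 19\right) = 1 \left(19 + I\right) = 19 + I$)
$-4924 - G{\left(-37 \right)} = -4924 - \left(19 - 37\right) = -4924 - -18 = -4924 + 18 = -4906$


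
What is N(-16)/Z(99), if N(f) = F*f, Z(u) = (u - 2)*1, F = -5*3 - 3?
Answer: 288/97 ≈ 2.9691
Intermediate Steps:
F = -18 (F = -15 - 3 = -18)
Z(u) = -2 + u (Z(u) = (-2 + u)*1 = -2 + u)
N(f) = -18*f
N(-16)/Z(99) = (-18*(-16))/(-2 + 99) = 288/97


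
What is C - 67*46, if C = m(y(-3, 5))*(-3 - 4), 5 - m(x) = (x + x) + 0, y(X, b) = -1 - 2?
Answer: -3159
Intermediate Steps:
y(X, b) = -3
m(x) = 5 - 2*x (m(x) = 5 - ((x + x) + 0) = 5 - (2*x + 0) = 5 - 2*x)
C = -77 (C = (5 - 2*(-3))*(-3 - 4) = (5 + 6)*(-7) = 11*(-7) = -77)
C - 67*46 = -77 - 67*46 = -77 - 3082 = -3159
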